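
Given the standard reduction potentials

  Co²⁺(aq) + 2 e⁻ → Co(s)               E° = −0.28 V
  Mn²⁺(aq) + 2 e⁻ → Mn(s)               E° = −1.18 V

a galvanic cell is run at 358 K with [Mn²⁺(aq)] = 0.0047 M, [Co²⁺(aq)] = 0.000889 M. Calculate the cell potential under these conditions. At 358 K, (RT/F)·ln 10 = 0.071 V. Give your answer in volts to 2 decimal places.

The Co²⁺/Co couple has the more positive E°, so it is the cathode; Mn²⁺/Mn is the anode.
E°cell = −0.28 − (−1.18) = +0.90 V, with n = 2 electrons transferred.
The balanced reaction is Co²⁺(aq) + Mn(s) → Co(s) + Mn²⁺(aq), so Q = [Mn²⁺(aq)] / [Co²⁺(aq)] = 5.29 and log Q = 0.723.
By the Nernst equation, E = +0.90 − (0.071/2)·(0.723) = +0.87 V.

+0.87 V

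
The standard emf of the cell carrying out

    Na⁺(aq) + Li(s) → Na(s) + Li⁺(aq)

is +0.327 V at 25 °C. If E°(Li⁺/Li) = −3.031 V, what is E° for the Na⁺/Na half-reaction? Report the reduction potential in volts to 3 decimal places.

−2.704 V

In the reaction as written the Na⁺/Na couple is reduced (cathode) and Li⁺/Li is oxidized (anode), so E°cell = E°(Na⁺/Na) − E°(Li⁺/Li).
E°(Na⁺/Na) = E°cell + E°(anode) = +0.327 + (−3.031) = −2.704 V.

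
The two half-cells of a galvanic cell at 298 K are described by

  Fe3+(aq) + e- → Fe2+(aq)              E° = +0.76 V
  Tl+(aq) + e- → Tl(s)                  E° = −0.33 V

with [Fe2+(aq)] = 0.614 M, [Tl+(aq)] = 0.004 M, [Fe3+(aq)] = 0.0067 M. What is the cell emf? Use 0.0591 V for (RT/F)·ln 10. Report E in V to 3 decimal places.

The Fe³⁺/Fe²⁺ couple has the more positive E°, so it is the cathode; Tl⁺/Tl is the anode.
The standard potential is +0.76 − (−0.33) = +1.09 V and the balanced reaction transfers n = 1 electron.
The balanced reaction is Fe3+(aq) + Tl(s) → Fe2+(aq) + Tl+(aq), so Q = ([Fe2+(aq)]·[Tl+(aq)]) / [Fe3+(aq)] = 0.367 and log Q = −0.436.
By the Nernst equation, E = +1.09 − (0.0591/1)·(−0.436) = +1.116 V.

+1.116 V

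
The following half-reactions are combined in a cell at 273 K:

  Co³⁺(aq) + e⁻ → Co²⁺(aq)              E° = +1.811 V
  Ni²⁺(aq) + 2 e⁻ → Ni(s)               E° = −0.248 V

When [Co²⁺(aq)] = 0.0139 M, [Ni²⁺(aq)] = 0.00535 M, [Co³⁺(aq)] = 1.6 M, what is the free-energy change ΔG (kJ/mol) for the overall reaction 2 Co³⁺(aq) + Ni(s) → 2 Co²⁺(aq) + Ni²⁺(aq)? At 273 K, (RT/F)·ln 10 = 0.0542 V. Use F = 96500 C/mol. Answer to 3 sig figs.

With Co³⁺/Co²⁺ reduced at the cathode, E°cell = +1.811 − (−0.248) = +2.059 V and n = 2.
The reaction quotient is ([Co²⁺(aq)]^2·[Ni²⁺(aq)]) / [Co³⁺(aq)]^2 = 4.04×10^−7; by Nernst, E = +2.059 − (0.0542/2)(−6.394) = +2.2323 V.
Then ΔG = −nFE = −2 × 96500 × +2.2323 J/mol = −431 kJ/mol.

−431 kJ/mol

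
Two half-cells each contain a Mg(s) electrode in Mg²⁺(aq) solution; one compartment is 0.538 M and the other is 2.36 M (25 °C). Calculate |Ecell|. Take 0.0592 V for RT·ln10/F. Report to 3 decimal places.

0.019 V

For a concentration cell E°cell = 0, since both electrodes use the same couple.
The compartment with the higher Mg²⁺(aq) concentration (2.36 M) acts as the cathode; ions are reduced there and produced at the dilute (0.538 M) anode.
With n = 2, Ecell = −(0.0592/2)·log([dilute]/[conc]) = −(0.0592/2)·log(0.538/2.36) = +0.019 V.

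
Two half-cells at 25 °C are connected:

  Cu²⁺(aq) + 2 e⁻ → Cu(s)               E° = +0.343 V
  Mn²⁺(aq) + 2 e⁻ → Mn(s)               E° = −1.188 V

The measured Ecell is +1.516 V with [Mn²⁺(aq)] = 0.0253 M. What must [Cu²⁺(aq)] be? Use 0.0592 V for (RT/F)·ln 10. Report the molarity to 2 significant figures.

Cu²⁺/Cu is the cathode (higher E°); E°cell = +0.343 − (−1.188) = +1.531 V with n = 2.
Rearranging E = E° − (0.0592/n)·log Q gives log Q = 2(+1.531 − (+1.516))/0.0592 = 0.507.
Balancing electrons gives Cu²⁺(aq) + Mn(s) → Cu(s) + Mn²⁺(aq); thus Q = [Mn²⁺(aq)] / [Cu²⁺(aq)].
Isolating [Cu²⁺(aq)] in Q = 10^{0.507} yields log [Cu²⁺(aq)] = −2.104, i.e. 0.0079 M.

0.0079 M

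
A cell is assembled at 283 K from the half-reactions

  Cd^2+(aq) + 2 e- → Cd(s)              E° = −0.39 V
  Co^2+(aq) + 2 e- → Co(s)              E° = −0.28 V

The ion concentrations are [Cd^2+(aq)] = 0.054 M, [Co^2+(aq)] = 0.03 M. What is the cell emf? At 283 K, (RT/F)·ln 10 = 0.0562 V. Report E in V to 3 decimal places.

+0.103 V

The Co²⁺/Co couple has the more positive E°, so it is the cathode; Cd²⁺/Cd is the anode.
E°cell = −0.28 − (−0.39) = +0.11 V, with n = 2 electrons transferred.
The balanced reaction is Co^2+(aq) + Cd(s) → Co(s) + Cd^2+(aq), so Q = [Cd^2+(aq)] / [Co^2+(aq)] = 1.8 and log Q = 0.255.
By the Nernst equation, E = +0.11 − (0.0562/2)·(0.255) = +0.103 V.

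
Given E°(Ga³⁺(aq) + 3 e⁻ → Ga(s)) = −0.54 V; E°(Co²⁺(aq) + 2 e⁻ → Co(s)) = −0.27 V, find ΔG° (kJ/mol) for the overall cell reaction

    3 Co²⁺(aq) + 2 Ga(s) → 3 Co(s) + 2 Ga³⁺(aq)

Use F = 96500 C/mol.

In the reaction as written Co²⁺(aq) is reduced, so the Co²⁺/Co couple is the cathode and Ga³⁺/Ga is the anode.
E°cell = −0.27 − (−0.54) = +0.27 V; balancing electrons gives n = 6.
ΔG° = −nFE°cell = −(6)(96500)(+0.27) J/mol = −156 kJ/mol.

−156 kJ/mol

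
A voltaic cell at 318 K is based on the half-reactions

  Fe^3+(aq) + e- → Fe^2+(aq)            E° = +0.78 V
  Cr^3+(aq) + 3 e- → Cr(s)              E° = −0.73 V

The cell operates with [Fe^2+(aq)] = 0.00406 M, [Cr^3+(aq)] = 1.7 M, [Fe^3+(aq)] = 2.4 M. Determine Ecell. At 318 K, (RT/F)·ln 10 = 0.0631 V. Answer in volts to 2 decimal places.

Fe³⁺/Fe²⁺ is reduced (cathode, E° = +0.78 V) and Cr³⁺/Cr is oxidized (anode).
E°cell = +0.78 − (−0.73) = +1.51 V, with n = 3 electrons transferred.
The balanced reaction is 3 Fe^3+(aq) + Cr(s) → 3 Fe^2+(aq) + Cr^3+(aq), so Q = ([Fe^2+(aq)]^3·[Cr^3+(aq)]) / [Fe^3+(aq)]^3 = 8.23×10^−9 and log Q = −8.085.
E = E° − (0.0631/n)·log Q = +1.51 − (0.0631/3)(−8.085) = +1.68 V.

+1.68 V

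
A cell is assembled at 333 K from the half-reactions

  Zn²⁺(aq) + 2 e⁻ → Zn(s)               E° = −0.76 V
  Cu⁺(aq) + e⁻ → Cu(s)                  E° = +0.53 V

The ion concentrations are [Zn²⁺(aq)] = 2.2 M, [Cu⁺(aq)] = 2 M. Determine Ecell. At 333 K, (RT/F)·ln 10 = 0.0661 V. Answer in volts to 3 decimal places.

Since E°(Cu⁺/Cu) > E°(Zn²⁺/Zn), Cu⁺/Cu serves as the cathode.
E°cell = E°cat − E°an = +0.53 − (−0.76) = +1.29 V; n = 2.
The balanced reaction is 2 Cu⁺(aq) + Zn(s) → 2 Cu(s) + Zn²⁺(aq), so Q = [Zn²⁺(aq)] / [Cu⁺(aq)]^2 = 0.55 and log Q = −0.260.
By the Nernst equation, E = +1.29 − (0.0661/2)·(−0.260) = +1.299 V.

+1.299 V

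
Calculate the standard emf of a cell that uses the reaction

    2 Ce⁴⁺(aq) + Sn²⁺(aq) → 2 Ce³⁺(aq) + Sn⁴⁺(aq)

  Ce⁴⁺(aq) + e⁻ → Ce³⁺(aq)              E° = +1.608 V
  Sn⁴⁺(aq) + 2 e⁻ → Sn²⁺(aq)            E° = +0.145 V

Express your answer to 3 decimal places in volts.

In the reaction as written, Ce⁴⁺(aq) is reduced (cathode) and Sn⁴⁺(aq) is produced by oxidation at the anode.
E°cell = E°(cathode) − E°(anode) = +1.608 − (+0.145) = +1.463 V.

+1.463 V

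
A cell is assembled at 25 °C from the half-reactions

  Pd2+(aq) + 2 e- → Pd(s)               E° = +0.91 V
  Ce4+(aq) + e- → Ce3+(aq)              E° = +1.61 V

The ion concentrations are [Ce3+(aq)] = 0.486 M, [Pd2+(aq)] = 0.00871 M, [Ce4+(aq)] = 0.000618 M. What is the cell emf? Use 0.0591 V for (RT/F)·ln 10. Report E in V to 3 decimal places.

+0.590 V

The Ce⁴⁺/Ce³⁺ couple has the more positive E°, so it is the cathode; Pd²⁺/Pd is the anode.
E°cell = +1.61 − (+0.91) = +0.70 V, with n = 2 electrons transferred.
For the overall reaction 2 Ce4+(aq) + Pd(s) → 2 Ce3+(aq) + Pd2+(aq), Q = ([Ce3+(aq)]^2·[Pd2+(aq)]) / [Ce4+(aq)]^2 = 5.39×10^3, giving log Q = 3.731.
E = E° − (0.0591/n)·log Q = +0.70 − (0.0591/2)(3.731) = +0.590 V.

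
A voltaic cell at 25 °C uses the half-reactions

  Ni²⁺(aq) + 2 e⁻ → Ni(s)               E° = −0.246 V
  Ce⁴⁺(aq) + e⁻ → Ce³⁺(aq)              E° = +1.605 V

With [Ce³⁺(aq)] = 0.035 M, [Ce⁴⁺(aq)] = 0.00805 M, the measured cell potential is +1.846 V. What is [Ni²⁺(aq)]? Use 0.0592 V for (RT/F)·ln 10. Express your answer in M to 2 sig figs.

Ce⁴⁺/Ce³⁺ is the cathode (higher E°); E°cell = +1.605 − (−0.246) = +1.851 V with n = 2.
Since E = E° − (0.0592/n)·log Q, log Q = n(E° − E)/0.0592 = 0.169.
Balancing electrons gives 2 Ce⁴⁺(aq) + Ni(s) → 2 Ce³⁺(aq) + Ni²⁺(aq); thus Q = ([Ce³⁺(aq)]^2·[Ni²⁺(aq)]) / [Ce⁴⁺(aq)]^2.
Isolating [Ni²⁺(aq)] in Q = 10^{0.169} yields log [Ni²⁺(aq)] = −1.108, i.e. 0.078 M.

0.078 M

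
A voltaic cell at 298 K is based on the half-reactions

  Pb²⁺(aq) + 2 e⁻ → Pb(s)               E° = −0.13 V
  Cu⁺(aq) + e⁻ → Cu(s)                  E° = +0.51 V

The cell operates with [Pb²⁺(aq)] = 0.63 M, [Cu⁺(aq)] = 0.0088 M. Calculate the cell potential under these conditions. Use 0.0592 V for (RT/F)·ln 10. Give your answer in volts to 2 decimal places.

Cu⁺/Cu is reduced (cathode, E° = +0.51 V) and Pb²⁺/Pb is oxidized (anode).
The standard potential is +0.51 − (−0.13) = +0.64 V and the balanced reaction transfers n = 2 electrons.
Balancing gives 2 Cu⁺(aq) + Pb(s) → 2 Cu(s) + Pb²⁺(aq); hence Q = [Pb²⁺(aq)] / [Cu⁺(aq)]^2 = 8.14×10^3 (log Q = 3.910).
By the Nernst equation, E = +0.64 − (0.0592/2)·(3.910) = +0.52 V.

+0.52 V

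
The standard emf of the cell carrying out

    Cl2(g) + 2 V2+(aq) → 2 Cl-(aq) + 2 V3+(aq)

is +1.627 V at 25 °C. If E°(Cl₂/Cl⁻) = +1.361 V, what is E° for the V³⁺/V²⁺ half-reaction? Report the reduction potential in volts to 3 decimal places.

−0.266 V

In the reaction as written the Cl₂/Cl⁻ couple is reduced (cathode) and V³⁺/V²⁺ is oxidized (anode), so E°cell = E°(Cl₂/Cl⁻) − E°(V³⁺/V²⁺).
E°(V³⁺/V²⁺) = E°(cathode) − E°cell = +1.361 − (+1.627) = −0.266 V.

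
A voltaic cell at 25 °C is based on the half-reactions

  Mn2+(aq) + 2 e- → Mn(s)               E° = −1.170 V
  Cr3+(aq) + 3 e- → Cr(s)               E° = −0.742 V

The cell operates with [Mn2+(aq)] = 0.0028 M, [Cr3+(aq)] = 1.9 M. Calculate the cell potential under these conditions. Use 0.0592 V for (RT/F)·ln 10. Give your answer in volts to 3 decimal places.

+0.509 V

Since E°(Cr³⁺/Cr) > E°(Mn²⁺/Mn), Cr³⁺/Cr serves as the cathode.
E°cell = −0.742 − (−1.170) = +0.428 V, with n = 6 electrons transferred.
Balancing gives 2 Cr3+(aq) + 3 Mn(s) → 2 Cr(s) + 3 Mn2+(aq); hence Q = [Mn2+(aq)]^3 / [Cr3+(aq)]^2 = 6.08×10^−9 (log Q = −8.216).
E = E° − (0.0592/n)·log Q = +0.428 − (0.0592/6)(−8.216) = +0.509 V.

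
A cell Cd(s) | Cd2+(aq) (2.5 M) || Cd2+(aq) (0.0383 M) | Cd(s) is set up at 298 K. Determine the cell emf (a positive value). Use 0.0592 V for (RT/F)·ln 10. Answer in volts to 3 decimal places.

0.054 V

For a concentration cell E°cell = 0, since both electrodes use the same couple.
The compartment with the higher Cd2+(aq) concentration (2.5 M) acts as the cathode; ions are reduced there and produced at the dilute (0.0383 M) anode.
With n = 2, Ecell = −(0.0592/2)·log([dilute]/[conc]) = −(0.0592/2)·log(0.0383/2.5) = +0.054 V.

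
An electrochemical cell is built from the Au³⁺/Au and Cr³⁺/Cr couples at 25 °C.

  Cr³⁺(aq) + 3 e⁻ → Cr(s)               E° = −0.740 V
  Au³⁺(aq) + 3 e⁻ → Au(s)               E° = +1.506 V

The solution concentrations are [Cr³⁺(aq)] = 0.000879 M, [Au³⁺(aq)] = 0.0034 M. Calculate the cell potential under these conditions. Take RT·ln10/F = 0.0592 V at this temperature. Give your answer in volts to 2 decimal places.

Since E°(Au³⁺/Au) > E°(Cr³⁺/Cr), Au³⁺/Au serves as the cathode.
E°cell = +1.506 − (−0.740) = +2.246 V, with n = 3 electrons transferred.
The balanced reaction is Au³⁺(aq) + Cr(s) → Au(s) + Cr³⁺(aq), so Q = [Cr³⁺(aq)] / [Au³⁺(aq)] = 0.259 and log Q = −0.587.
Applying E = E° − (RT ln10/nF)·log Q gives +2.246 − (0.0592/3)(−0.587) = +2.26 V.

+2.26 V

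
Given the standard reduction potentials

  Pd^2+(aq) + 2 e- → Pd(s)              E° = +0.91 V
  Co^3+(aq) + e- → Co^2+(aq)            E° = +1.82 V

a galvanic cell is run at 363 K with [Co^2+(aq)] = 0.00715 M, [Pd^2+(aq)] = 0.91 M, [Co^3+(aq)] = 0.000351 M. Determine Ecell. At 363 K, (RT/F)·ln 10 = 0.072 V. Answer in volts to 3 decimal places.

+0.817 V

Co³⁺/Co²⁺ is reduced (cathode, E° = +1.82 V) and Pd²⁺/Pd is oxidized (anode).
E°cell = +1.82 − (+0.91) = +0.91 V, with n = 2 electrons transferred.
For the overall reaction 2 Co^3+(aq) + Pd(s) → 2 Co^2+(aq) + Pd^2+(aq), Q = ([Co^2+(aq)]^2·[Pd^2+(aq)]) / [Co^3+(aq)]^2 = 378, giving log Q = 2.577.
E = E° − (0.072/n)·log Q = +0.91 − (0.072/2)(2.577) = +0.817 V.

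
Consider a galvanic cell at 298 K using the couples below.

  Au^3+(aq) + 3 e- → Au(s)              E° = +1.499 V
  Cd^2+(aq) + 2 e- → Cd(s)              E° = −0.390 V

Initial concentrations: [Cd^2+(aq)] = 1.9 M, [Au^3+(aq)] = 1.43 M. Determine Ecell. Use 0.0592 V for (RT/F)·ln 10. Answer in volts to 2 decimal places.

+1.88 V

The Au³⁺/Au couple has the more positive E°, so it is the cathode; Cd²⁺/Cd is the anode.
The standard potential is +1.499 − (−0.390) = +1.889 V and the balanced reaction transfers n = 6 electrons.
Balancing gives 2 Au^3+(aq) + 3 Cd(s) → 2 Au(s) + 3 Cd^2+(aq); hence Q = [Cd^2+(aq)]^3 / [Au^3+(aq)]^2 = 3.35 (log Q = 0.526).
E = E° − (0.0592/n)·log Q = +1.889 − (0.0592/6)(0.526) = +1.88 V.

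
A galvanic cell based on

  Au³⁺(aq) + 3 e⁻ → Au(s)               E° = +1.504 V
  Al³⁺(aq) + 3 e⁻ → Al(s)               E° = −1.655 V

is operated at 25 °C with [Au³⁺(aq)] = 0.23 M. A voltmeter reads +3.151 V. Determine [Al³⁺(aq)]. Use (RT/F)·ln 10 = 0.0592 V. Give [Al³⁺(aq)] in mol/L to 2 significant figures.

0.58 M

Au³⁺/Au is the cathode (higher E°); E°cell = +1.504 − (−1.655) = +3.159 V with n = 3.
Rearranging E = E° − (0.0592/n)·log Q gives log Q = 3(+3.159 − (+3.151))/0.0592 = 0.405.
For Au³⁺(aq) + Al(s) → Au(s) + Al³⁺(aq), the reaction quotient is Q = [Al³⁺(aq)] / [Au³⁺(aq)].
Substituting the known concentrations and solving, log [Al³⁺(aq)] = −0.233 and [Al³⁺(aq)] = 0.58 M.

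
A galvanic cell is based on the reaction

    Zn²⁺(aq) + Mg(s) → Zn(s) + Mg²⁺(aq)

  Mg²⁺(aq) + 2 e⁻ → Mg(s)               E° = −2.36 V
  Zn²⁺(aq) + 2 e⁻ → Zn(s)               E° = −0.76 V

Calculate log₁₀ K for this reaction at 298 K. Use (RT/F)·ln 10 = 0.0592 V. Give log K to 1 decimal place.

The Zn²⁺/Zn couple is reduced (cathode); E°cell = −0.76 − (−2.36) = +1.60 V with n = 2.
At equilibrium E = 0, so log K = nE°cell / 0.0592 = (2)(+1.60) / 0.0592 = 54.1.

log K = 54.1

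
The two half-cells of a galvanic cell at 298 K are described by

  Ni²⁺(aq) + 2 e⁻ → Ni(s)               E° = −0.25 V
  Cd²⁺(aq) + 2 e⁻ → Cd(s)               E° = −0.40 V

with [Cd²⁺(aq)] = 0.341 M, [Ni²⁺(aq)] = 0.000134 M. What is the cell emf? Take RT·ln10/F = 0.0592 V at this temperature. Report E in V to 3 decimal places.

+0.049 V

Ni²⁺/Ni is reduced (cathode, E° = −0.25 V) and Cd²⁺/Cd is oxidized (anode).
E°cell = E°cat − E°an = −0.25 − (−0.40) = +0.15 V; n = 2.
The balanced reaction is Ni²⁺(aq) + Cd(s) → Ni(s) + Cd²⁺(aq), so Q = [Cd²⁺(aq)] / [Ni²⁺(aq)] = 2.54×10^3 and log Q = 3.406.
By the Nernst equation, E = +0.15 − (0.0592/2)·(3.406) = +0.049 V.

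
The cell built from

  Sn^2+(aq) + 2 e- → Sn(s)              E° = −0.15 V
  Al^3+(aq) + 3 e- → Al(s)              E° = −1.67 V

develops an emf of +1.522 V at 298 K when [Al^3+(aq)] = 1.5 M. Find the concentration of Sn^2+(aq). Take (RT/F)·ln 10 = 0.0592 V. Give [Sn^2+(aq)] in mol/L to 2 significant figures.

With Sn²⁺/Sn at the cathode and Al³⁺/Al at the anode, E°cell = −0.15 − (−1.67) = +1.52 V (n = 6).
Since E = E° − (0.0592/n)·log Q, log Q = n(E° − E)/0.0592 = −0.203.
Balancing electrons gives 3 Sn^2+(aq) + 2 Al(s) → 3 Sn(s) + 2 Al^3+(aq); thus Q = [Al^3+(aq)]^2 / [Sn^2+(aq)]^3.
Substituting the known concentrations and solving, log [Sn^2+(aq)] = 0.185 and [Sn^2+(aq)] = 1.5 M.

1.5 M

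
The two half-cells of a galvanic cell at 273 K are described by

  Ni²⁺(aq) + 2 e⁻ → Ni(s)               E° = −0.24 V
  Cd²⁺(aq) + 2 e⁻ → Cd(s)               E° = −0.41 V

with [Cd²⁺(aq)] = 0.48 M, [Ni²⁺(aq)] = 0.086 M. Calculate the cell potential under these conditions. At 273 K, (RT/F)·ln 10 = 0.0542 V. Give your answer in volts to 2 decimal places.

+0.15 V

The Ni²⁺/Ni couple has the more positive E°, so it is the cathode; Cd²⁺/Cd is the anode.
E°cell = −0.24 − (−0.41) = +0.17 V, with n = 2 electrons transferred.
The balanced reaction is Ni²⁺(aq) + Cd(s) → Ni(s) + Cd²⁺(aq), so Q = [Cd²⁺(aq)] / [Ni²⁺(aq)] = 5.58 and log Q = 0.747.
Applying E = E° − (RT ln10/nF)·log Q gives +0.17 − (0.0542/2)(0.747) = +0.15 V.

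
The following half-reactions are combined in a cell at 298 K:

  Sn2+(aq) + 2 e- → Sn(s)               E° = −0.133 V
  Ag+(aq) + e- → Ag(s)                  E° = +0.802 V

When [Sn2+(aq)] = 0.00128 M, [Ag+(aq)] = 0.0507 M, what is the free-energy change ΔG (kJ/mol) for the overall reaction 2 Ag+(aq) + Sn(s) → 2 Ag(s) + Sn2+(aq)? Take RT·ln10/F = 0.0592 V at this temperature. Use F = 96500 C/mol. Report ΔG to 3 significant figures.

E°cell = +0.802 − (−0.133) = +0.935 V; the balanced reaction transfers n = 2 electrons.
Here Q = [Sn2+(aq)] / [Ag+(aq)]^2 = 0.498 (log Q = −0.303), giving E = +0.935 − (0.0592/2)·(−0.303) = +0.9440 V.
Then ΔG = −nFE = −2 × 96500 × +0.9440 J/mol = −182 kJ/mol.

−182 kJ/mol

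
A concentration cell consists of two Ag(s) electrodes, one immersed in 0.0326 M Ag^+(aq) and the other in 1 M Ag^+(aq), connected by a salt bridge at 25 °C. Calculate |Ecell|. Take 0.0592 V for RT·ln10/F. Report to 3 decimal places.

0.088 V

For a concentration cell E°cell = 0, since both electrodes use the same couple.
The compartment with the higher Ag^+(aq) concentration (1 M) acts as the cathode; ions are reduced there and produced at the dilute (0.0326 M) anode.
With n = 1, Ecell = −(0.0592/1)·log([dilute]/[conc]) = −(0.0592/1)·log(0.0326/1) = +0.088 V.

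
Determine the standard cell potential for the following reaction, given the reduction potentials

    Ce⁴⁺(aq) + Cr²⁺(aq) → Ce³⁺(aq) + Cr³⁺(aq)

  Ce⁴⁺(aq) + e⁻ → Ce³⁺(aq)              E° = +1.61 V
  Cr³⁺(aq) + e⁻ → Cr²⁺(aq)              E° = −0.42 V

+2.03 V

In the reaction as written, Ce⁴⁺(aq) is reduced (cathode) and Cr³⁺(aq) is produced by oxidation at the anode.
E°cell = E°(cathode) − E°(anode) = +1.61 − (−0.42) = +2.03 V.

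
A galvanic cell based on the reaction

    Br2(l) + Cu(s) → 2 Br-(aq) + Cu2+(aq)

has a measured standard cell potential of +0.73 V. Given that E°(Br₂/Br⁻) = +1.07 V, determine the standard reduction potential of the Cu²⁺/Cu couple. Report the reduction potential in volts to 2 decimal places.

+0.34 V

In the reaction as written the Br₂/Br⁻ couple is reduced (cathode) and Cu²⁺/Cu is oxidized (anode), so E°cell = E°(Br₂/Br⁻) − E°(Cu²⁺/Cu).
E°(Cu²⁺/Cu) = E°(cathode) − E°cell = +1.07 − (+0.73) = +0.34 V.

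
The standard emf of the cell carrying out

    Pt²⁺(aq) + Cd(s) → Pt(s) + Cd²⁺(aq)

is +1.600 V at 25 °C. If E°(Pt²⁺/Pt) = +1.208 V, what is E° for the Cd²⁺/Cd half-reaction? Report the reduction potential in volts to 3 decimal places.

In the reaction as written the Pt²⁺/Pt couple is reduced (cathode) and Cd²⁺/Cd is oxidized (anode), so E°cell = E°(Pt²⁺/Pt) − E°(Cd²⁺/Cd).
E°(Cd²⁺/Cd) = E°(cathode) − E°cell = +1.208 − (+1.600) = −0.392 V.

−0.392 V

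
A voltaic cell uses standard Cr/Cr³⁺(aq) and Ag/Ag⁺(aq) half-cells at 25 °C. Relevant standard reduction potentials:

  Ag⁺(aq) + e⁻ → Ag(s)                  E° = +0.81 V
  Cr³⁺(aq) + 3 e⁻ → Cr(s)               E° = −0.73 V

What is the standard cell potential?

+1.54 V

Of the two couples in this cell, the one with the more positive reduction potential is reduced at the cathode: here that is Ag⁺/Ag (+0.81 V); Cr³⁺/Cr (−0.73 V) is the anode.
E°cell = E°(cathode) − E°(anode) = +0.81 − (−0.73) = +1.54 V.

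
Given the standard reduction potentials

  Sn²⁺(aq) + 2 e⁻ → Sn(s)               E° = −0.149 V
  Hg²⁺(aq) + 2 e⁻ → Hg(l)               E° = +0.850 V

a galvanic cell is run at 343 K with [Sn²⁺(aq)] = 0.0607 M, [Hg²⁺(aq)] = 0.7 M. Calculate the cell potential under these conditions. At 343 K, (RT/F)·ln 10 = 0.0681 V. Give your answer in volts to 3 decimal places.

The Hg²⁺/Hg couple has the more positive E°, so it is the cathode; Sn²⁺/Sn is the anode.
E°cell = E°cat − E°an = +0.850 − (−0.149) = +0.999 V; n = 2.
The balanced reaction is Hg²⁺(aq) + Sn(s) → Hg(l) + Sn²⁺(aq), so Q = [Sn²⁺(aq)] / [Hg²⁺(aq)] = 0.0867 and log Q = −1.062.
Applying E = E° − (RT ln10/nF)·log Q gives +0.999 − (0.0681/2)(−1.062) = +1.035 V.

+1.035 V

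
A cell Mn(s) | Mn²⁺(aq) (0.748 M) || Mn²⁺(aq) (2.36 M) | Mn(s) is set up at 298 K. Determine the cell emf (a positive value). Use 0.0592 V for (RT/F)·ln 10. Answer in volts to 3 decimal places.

For a concentration cell E°cell = 0, since both electrodes use the same couple.
The compartment with the higher Mn²⁺(aq) concentration (2.36 M) acts as the cathode; ions are reduced there and produced at the dilute (0.748 M) anode.
With n = 2, Ecell = −(0.0592/2)·log([dilute]/[conc]) = −(0.0592/2)·log(0.748/2.36) = +0.015 V.

0.015 V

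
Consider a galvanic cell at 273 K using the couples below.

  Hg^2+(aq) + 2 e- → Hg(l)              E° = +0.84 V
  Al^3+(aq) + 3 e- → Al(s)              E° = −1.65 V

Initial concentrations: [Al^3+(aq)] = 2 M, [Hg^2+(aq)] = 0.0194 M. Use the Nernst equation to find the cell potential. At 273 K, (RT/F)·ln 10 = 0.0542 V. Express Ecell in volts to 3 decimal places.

The Hg²⁺/Hg couple has the more positive E°, so it is the cathode; Al³⁺/Al is the anode.
E°cell = E°cat − E°an = +0.84 − (−1.65) = +2.49 V; n = 6.
Balancing gives 3 Hg^2+(aq) + 2 Al(s) → 3 Hg(l) + 2 Al^3+(aq); hence Q = [Al^3+(aq)]^2 / [Hg^2+(aq)]^3 = 5.48×10^5 (log Q = 5.739).
Applying E = E° − (RT ln10/nF)·log Q gives +2.49 − (0.0542/6)(5.739) = +2.438 V.

+2.438 V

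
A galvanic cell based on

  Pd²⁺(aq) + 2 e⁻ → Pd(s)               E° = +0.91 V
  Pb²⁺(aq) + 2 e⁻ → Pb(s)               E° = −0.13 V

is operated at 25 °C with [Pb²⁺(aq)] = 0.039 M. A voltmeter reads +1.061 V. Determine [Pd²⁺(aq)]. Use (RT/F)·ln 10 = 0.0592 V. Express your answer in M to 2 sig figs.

0.20 M

Pd²⁺/Pd is the cathode (higher E°); E°cell = +0.91 − (−0.13) = +1.04 V with n = 2.
Rearranging E = E° − (0.0592/n)·log Q gives log Q = 2(+1.04 − (+1.061))/0.0592 = −0.709.
Balancing electrons gives Pd²⁺(aq) + Pb(s) → Pd(s) + Pb²⁺(aq); thus Q = [Pb²⁺(aq)] / [Pd²⁺(aq)].
Isolating [Pd²⁺(aq)] in Q = 10^{−0.709} yields log [Pd²⁺(aq)] = −0.700, i.e. 0.20 M.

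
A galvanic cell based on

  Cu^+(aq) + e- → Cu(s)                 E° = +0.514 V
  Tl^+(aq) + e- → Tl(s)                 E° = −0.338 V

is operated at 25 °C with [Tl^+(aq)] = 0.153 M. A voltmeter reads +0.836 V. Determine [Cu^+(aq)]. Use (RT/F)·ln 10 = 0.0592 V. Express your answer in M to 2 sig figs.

0.082 M

The Cu⁺/Cu couple has the larger reduction potential, so it is the cathode: E°cell = +0.514 − (−0.338) = +0.852 V and n = 1.
Rearranging E = E° − (0.0592/n)·log Q gives log Q = 1(+0.852 − (+0.836))/0.0592 = 0.270.
Balancing electrons gives Cu^+(aq) + Tl(s) → Cu(s) + Tl^+(aq); thus Q = [Tl^+(aq)] / [Cu^+(aq)].
Isolating [Cu^+(aq)] in Q = 10^{0.270} yields log [Cu^+(aq)] = −1.085, i.e. 0.082 M.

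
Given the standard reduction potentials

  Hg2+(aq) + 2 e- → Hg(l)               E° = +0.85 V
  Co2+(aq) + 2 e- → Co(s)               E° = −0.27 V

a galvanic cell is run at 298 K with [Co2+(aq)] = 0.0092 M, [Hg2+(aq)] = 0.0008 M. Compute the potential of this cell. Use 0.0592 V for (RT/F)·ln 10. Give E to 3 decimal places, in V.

+1.089 V

The Hg²⁺/Hg couple has the more positive E°, so it is the cathode; Co²⁺/Co is the anode.
The standard potential is +0.85 − (−0.27) = +1.12 V and the balanced reaction transfers n = 2 electrons.
For the overall reaction Hg2+(aq) + Co(s) → Hg(l) + Co2+(aq), Q = [Co2+(aq)] / [Hg2+(aq)] = 11.5, giving log Q = 1.061.
Applying E = E° − (RT ln10/nF)·log Q gives +1.12 − (0.0592/2)(1.061) = +1.089 V.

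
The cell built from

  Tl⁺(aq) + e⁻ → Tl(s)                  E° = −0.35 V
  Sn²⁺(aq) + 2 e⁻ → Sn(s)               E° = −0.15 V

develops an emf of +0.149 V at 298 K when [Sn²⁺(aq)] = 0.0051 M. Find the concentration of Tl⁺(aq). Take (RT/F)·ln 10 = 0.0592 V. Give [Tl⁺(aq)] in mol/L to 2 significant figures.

0.52 M

Sn²⁺/Sn is the cathode (higher E°); E°cell = −0.15 − (−0.35) = +0.20 V with n = 2.
From the Nernst equation, log Q = n(E° − E)/0.0592 = 2·(+0.20 − (+0.149))/0.0592 = 1.723.
The balanced reaction is Sn²⁺(aq) + 2 Tl(s) → Sn(s) + 2 Tl⁺(aq), so Q = [Tl⁺(aq)]^2 / [Sn²⁺(aq)].
Solving for the unknown gives log [Tl⁺(aq)] = −0.285, so [Tl⁺(aq)] ≈ 0.52 M.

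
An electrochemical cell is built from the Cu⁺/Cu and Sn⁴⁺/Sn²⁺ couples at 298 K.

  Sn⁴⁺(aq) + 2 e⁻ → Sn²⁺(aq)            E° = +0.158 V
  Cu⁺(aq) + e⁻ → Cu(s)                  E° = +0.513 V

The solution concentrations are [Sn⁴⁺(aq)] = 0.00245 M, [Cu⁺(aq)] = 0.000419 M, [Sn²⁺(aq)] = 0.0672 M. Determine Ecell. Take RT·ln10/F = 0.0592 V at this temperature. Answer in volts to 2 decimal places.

+0.20 V

Cu⁺/Cu is reduced (cathode, E° = +0.513 V) and Sn⁴⁺/Sn²⁺ is oxidized (anode).
E°cell = E°cat − E°an = +0.513 − (+0.158) = +0.355 V; n = 2.
The balanced reaction is 2 Cu⁺(aq) + Sn²⁺(aq) → 2 Cu(s) + Sn⁴⁺(aq), so Q = [Sn⁴⁺(aq)] / ([Cu⁺(aq)]^2·[Sn²⁺(aq)]) = 2.08×10^5 and log Q = 5.317.
E = E° − (0.0592/n)·log Q = +0.355 − (0.0592/2)(5.317) = +0.20 V.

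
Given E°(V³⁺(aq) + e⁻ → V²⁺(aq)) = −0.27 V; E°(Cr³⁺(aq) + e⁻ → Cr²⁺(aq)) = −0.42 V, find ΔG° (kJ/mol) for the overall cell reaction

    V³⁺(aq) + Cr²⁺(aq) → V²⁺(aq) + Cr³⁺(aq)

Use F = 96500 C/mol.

In the reaction as written V³⁺(aq) is reduced, so the V³⁺/V²⁺ couple is the cathode and Cr³⁺/Cr²⁺ is the anode.
E°cell = −0.27 − (−0.42) = +0.15 V; balancing electrons gives n = 1.
ΔG° = −nFE°cell = −(1)(96500)(+0.15) J/mol = −14.5 kJ/mol.

−14.5 kJ/mol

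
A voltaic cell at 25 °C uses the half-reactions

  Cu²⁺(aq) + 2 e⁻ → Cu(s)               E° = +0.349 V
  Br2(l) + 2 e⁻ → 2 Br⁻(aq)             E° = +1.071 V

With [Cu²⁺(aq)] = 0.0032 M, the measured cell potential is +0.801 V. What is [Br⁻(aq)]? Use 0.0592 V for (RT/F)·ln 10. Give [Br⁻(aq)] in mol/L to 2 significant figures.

0.82 M

Br₂/Br⁻ is the cathode (higher E°); E°cell = +1.071 − (+0.349) = +0.722 V with n = 2.
Rearranging E = E° − (0.0592/n)·log Q gives log Q = 2(+0.722 − (+0.801))/0.0592 = −2.669.
Balancing electrons gives Br2(l) + Cu(s) → 2 Br⁻(aq) + Cu²⁺(aq); thus Q = [Br⁻(aq)]^2·[Cu²⁺(aq)].
Solving for the unknown gives log [Br⁻(aq)] = −0.087, so [Br⁻(aq)] ≈ 0.82 M.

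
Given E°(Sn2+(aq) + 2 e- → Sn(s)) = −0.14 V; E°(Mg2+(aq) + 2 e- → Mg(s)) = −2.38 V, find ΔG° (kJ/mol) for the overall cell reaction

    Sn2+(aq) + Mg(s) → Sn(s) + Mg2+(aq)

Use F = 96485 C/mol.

−432 kJ/mol

In the reaction as written Sn2+(aq) is reduced, so the Sn²⁺/Sn couple is the cathode and Mg²⁺/Mg is the anode.
E°cell = −0.14 − (−2.38) = +2.24 V; balancing electrons gives n = 2.
ΔG° = −nFE°cell = −(2)(96485)(+2.24) J/mol = −432 kJ/mol.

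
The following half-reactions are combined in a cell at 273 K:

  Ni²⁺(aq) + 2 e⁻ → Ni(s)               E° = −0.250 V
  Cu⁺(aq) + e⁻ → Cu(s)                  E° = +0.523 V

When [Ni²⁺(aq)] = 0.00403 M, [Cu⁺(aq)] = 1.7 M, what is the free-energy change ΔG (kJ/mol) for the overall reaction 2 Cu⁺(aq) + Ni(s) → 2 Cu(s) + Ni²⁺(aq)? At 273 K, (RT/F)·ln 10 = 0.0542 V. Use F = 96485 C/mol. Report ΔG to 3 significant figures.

E°cell = +0.523 − (−0.250) = +0.773 V; the balanced reaction transfers n = 2 electrons.
Q = [Ni²⁺(aq)] / [Cu⁺(aq)]^2 = 0.00139, so log Q = −2.856 and E = +0.773 − (0.0542/2)(−2.856) = +0.8504 V.
Finally ΔG = −nFE = −(2)(96485 C/mol)(+0.8504 V) = −164 kJ/mol.

−164 kJ/mol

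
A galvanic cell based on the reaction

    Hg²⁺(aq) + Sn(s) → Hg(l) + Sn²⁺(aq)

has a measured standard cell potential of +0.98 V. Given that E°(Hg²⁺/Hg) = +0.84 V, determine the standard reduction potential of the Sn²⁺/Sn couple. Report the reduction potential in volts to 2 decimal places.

In the reaction as written the Hg²⁺/Hg couple is reduced (cathode) and Sn²⁺/Sn is oxidized (anode), so E°cell = E°(Hg²⁺/Hg) − E°(Sn²⁺/Sn).
E°(Sn²⁺/Sn) = E°(cathode) − E°cell = +0.84 − (+0.98) = −0.14 V.

−0.14 V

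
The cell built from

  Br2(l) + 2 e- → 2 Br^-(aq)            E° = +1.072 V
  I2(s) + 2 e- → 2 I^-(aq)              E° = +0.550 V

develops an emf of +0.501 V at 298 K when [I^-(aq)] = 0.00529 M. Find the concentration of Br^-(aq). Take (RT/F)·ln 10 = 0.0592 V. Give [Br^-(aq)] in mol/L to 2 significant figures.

Br₂/Br⁻ is the cathode (higher E°); E°cell = +1.072 − (+0.550) = +0.522 V with n = 2.
Since E = E° − (0.0592/n)·log Q, log Q = n(E° − E)/0.0592 = 0.709.
Balancing electrons gives Br2(l) + 2 I^-(aq) → 2 Br^-(aq) + I2(s); thus Q = [Br^-(aq)]^2 / [I^-(aq)]^2.
Isolating [Br^-(aq)] in Q = 10^{0.709} yields log [Br^-(aq)] = −1.922, i.e. 0.012 M.

0.012 M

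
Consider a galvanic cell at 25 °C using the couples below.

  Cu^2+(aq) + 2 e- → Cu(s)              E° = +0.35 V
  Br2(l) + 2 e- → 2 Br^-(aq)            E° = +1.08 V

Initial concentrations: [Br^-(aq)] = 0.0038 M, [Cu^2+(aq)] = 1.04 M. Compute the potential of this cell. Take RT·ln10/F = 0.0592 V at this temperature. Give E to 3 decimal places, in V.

+0.873 V

Br₂/Br⁻ is reduced (cathode, E° = +1.08 V) and Cu²⁺/Cu is oxidized (anode).
E°cell = +1.08 − (+0.35) = +0.73 V, with n = 2 electrons transferred.
The balanced reaction is Br2(l) + Cu(s) → 2 Br^-(aq) + Cu^2+(aq), so Q = [Br^-(aq)]^2·[Cu^2+(aq)] = 1.5×10^−5 and log Q = −4.823.
Applying E = E° − (RT ln10/nF)·log Q gives +0.73 − (0.0592/2)(−4.823) = +0.873 V.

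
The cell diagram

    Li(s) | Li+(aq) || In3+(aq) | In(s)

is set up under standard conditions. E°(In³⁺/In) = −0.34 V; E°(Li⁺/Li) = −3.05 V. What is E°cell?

By convention the left-hand electrode in cell notation is the anode (oxidation) and the right-hand electrode is the cathode (reduction).
E°cell = E°(right) − E°(left) = −0.34 − (−3.05) = +2.71 V.

+2.71 V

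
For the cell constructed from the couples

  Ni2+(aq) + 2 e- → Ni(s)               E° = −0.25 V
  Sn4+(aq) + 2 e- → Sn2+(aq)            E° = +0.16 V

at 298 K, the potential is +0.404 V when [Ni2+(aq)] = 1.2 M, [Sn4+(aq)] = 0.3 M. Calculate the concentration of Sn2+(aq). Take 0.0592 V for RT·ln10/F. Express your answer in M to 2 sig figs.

0.40 M

Sn⁴⁺/Sn²⁺ is the cathode (higher E°); E°cell = +0.16 − (−0.25) = +0.41 V with n = 2.
Since E = E° − (0.0592/n)·log Q, log Q = n(E° − E)/0.0592 = 0.203.
Balancing electrons gives Sn4+(aq) + Ni(s) → Sn2+(aq) + Ni2+(aq); thus Q = ([Sn2+(aq)]·[Ni2+(aq)]) / [Sn4+(aq)].
Substituting the known concentrations and solving, log [Sn2+(aq)] = −0.399 and [Sn2+(aq)] = 0.40 M.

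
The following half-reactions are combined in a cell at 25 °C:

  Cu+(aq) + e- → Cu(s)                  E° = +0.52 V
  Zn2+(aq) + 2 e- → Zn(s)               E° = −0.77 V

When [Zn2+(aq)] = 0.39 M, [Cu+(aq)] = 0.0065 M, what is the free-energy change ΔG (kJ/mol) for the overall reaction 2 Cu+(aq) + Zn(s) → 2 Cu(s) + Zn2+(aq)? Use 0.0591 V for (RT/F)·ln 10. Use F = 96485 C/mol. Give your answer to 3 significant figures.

−226 kJ/mol

The standard cell potential is +0.52 − (−0.77) = +1.29 V, with n = 2 electrons in the balanced equation.
Here Q = [Zn2+(aq)] / [Cu+(aq)]^2 = 9.23×10^3 (log Q = 3.965), giving E = +1.29 − (0.0591/2)·(3.965) = +1.1728 V.
Then ΔG = −nFE = −2 × 96485 × +1.1728 J/mol = −226 kJ/mol.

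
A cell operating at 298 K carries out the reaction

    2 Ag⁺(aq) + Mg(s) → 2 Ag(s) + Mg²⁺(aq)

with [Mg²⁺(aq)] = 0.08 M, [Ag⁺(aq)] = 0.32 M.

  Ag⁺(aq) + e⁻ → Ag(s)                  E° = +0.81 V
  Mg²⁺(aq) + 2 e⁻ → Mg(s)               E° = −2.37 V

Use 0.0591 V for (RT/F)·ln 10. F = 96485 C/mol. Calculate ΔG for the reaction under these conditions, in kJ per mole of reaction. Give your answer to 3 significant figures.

−614 kJ/mol

The standard cell potential is +0.81 − (−2.37) = +3.18 V, with n = 2 electrons in the balanced equation.
Q = [Mg²⁺(aq)] / [Ag⁺(aq)]^2 = 0.781, so log Q = −0.107 and E = +3.18 − (0.0591/2)(−0.107) = +3.1832 V.
Then ΔG = −nFE = −2 × 96485 × +3.1832 J/mol = −614 kJ/mol.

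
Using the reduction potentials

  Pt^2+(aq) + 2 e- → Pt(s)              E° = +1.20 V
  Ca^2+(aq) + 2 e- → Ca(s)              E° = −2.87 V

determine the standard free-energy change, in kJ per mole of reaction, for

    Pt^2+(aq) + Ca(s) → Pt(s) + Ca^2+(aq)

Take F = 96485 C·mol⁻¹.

In the reaction as written Pt^2+(aq) is reduced, so the Pt²⁺/Pt couple is the cathode and Ca²⁺/Ca is the anode.
E°cell = +1.20 − (−2.87) = +4.07 V; balancing electrons gives n = 2.
ΔG° = −nFE°cell = −(2)(96485)(+4.07) J/mol = −785 kJ/mol.

−785 kJ/mol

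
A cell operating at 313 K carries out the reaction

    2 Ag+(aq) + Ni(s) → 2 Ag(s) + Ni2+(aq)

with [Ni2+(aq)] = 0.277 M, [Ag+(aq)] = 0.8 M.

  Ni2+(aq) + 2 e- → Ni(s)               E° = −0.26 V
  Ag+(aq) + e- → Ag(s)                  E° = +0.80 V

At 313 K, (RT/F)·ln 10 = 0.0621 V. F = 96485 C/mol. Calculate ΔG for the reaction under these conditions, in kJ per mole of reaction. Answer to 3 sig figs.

−207 kJ/mol

With Ag⁺/Ag reduced at the cathode, E°cell = +0.80 − (−0.26) = +1.06 V and n = 2.
The reaction quotient is [Ni2+(aq)] / [Ag+(aq)]^2 = 0.433; by Nernst, E = +1.06 − (0.0621/2)(−0.364) = +1.0713 V.
Then ΔG = −nFE = −2 × 96485 × +1.0713 J/mol = −207 kJ/mol.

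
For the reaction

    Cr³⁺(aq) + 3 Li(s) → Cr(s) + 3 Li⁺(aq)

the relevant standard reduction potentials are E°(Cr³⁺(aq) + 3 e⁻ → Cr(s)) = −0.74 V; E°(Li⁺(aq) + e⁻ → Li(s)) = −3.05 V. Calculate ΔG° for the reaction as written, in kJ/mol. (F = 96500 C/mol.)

In the reaction as written Cr³⁺(aq) is reduced, so the Cr³⁺/Cr couple is the cathode and Li⁺/Li is the anode.
E°cell = −0.74 − (−3.05) = +2.31 V; balancing electrons gives n = 3.
ΔG° = −nFE°cell = −(3)(96500)(+2.31) J/mol = −669 kJ/mol.

−669 kJ/mol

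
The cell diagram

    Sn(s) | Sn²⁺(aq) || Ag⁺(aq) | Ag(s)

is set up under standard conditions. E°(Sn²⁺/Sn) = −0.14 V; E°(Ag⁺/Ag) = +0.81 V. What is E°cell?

+0.95 V

By convention the left-hand electrode in cell notation is the anode (oxidation) and the right-hand electrode is the cathode (reduction).
E°cell = E°(right) − E°(left) = +0.81 − (−0.14) = +0.95 V.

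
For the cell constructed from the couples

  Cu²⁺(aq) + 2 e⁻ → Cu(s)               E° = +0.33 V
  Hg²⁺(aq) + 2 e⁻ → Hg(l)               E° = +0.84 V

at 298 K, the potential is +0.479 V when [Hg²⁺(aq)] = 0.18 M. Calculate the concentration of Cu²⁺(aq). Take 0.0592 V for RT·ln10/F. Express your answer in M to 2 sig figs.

2.0 M

The Hg²⁺/Hg couple has the larger reduction potential, so it is the cathode: E°cell = +0.84 − (+0.33) = +0.51 V and n = 2.
Rearranging E = E° − (0.0592/n)·log Q gives log Q = 2(+0.51 − (+0.479))/0.0592 = 1.047.
For Hg²⁺(aq) + Cu(s) → Hg(l) + Cu²⁺(aq), the reaction quotient is Q = [Cu²⁺(aq)] / [Hg²⁺(aq)].
Substituting the known concentrations and solving, log [Cu²⁺(aq)] = 0.302 and [Cu²⁺(aq)] = 2.0 M.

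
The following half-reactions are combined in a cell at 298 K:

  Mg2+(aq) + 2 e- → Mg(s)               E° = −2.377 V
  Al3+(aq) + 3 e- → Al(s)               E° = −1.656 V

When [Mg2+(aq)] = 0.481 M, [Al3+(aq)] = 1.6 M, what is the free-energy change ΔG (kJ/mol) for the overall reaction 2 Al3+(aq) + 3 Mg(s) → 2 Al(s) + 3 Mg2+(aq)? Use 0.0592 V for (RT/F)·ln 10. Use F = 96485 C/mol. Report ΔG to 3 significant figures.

E°cell = −1.656 − (−2.377) = +0.721 V; the balanced reaction transfers n = 6 electrons.
Here Q = [Mg2+(aq)]^3 / [Al3+(aq)]^2 = 0.0435 (log Q = −1.362), giving E = +0.721 − (0.0592/6)·(−1.362) = +0.7344 V.
Finally ΔG = −nFE = −(6)(96485 C/mol)(+0.7344 V) = −425 kJ/mol.

−425 kJ/mol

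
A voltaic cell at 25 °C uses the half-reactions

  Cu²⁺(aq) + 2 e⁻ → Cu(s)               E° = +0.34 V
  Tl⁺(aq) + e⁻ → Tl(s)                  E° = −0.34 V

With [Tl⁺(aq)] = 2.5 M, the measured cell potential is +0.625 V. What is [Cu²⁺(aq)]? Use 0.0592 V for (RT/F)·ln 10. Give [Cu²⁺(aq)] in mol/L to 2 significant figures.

Cu²⁺/Cu is the cathode (higher E°); E°cell = +0.34 − (−0.34) = +0.68 V with n = 2.
Rearranging E = E° − (0.0592/n)·log Q gives log Q = 2(+0.68 − (+0.625))/0.0592 = 1.858.
The balanced reaction is Cu²⁺(aq) + 2 Tl(s) → Cu(s) + 2 Tl⁺(aq), so Q = [Tl⁺(aq)]^2 / [Cu²⁺(aq)].
Substituting the known concentrations and solving, log [Cu²⁺(aq)] = −1.062 and [Cu²⁺(aq)] = 0.087 M.

0.087 M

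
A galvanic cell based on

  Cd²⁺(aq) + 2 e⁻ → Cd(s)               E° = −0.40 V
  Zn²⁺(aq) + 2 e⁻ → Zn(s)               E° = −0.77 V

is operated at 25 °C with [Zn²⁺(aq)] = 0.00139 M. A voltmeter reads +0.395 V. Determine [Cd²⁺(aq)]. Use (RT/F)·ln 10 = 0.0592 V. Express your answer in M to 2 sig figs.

0.0097 M

With Cd²⁺/Cd at the cathode and Zn²⁺/Zn at the anode, E°cell = −0.40 − (−0.77) = +0.37 V (n = 2).
From the Nernst equation, log Q = n(E° − E)/0.0592 = 2·(+0.37 − (+0.395))/0.0592 = −0.845.
The balanced reaction is Cd²⁺(aq) + Zn(s) → Cd(s) + Zn²⁺(aq), so Q = [Zn²⁺(aq)] / [Cd²⁺(aq)].
Substituting the known concentrations and solving, log [Cd²⁺(aq)] = −2.012 and [Cd²⁺(aq)] = 0.0097 M.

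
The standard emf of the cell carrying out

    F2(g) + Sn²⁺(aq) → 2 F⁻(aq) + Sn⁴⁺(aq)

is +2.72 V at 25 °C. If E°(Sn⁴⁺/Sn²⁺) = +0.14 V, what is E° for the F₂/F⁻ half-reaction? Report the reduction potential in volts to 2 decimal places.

In the reaction as written the F₂/F⁻ couple is reduced (cathode) and Sn⁴⁺/Sn²⁺ is oxidized (anode), so E°cell = E°(F₂/F⁻) − E°(Sn⁴⁺/Sn²⁺).
E°(F₂/F⁻) = E°cell + E°(anode) = +2.72 + (+0.14) = +2.86 V.

+2.86 V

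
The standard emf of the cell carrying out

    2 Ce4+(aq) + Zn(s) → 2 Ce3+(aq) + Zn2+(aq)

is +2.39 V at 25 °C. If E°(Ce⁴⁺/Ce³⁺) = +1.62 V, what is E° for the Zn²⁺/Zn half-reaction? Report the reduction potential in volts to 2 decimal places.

In the reaction as written the Ce⁴⁺/Ce³⁺ couple is reduced (cathode) and Zn²⁺/Zn is oxidized (anode), so E°cell = E°(Ce⁴⁺/Ce³⁺) − E°(Zn²⁺/Zn).
E°(Zn²⁺/Zn) = E°(cathode) − E°cell = +1.62 − (+2.39) = −0.77 V.

−0.77 V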